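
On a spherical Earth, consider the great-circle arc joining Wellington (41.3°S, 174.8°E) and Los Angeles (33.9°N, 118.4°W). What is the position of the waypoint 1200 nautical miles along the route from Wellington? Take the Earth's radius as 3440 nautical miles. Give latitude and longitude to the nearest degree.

≈ (27°S, 168°W)

Convert each endpoint to a unit vector on the sphere (x = cos φ cos λ, y = cos φ sin λ, z = sin φ).
The central angle between the endpoints is δ = arccos(p₁·p₂) ≈ 1.694 rad (97.0°). The total great-circle distance is δ·R ≈ 1.694 × 3440 ≈ 5826 nmi, so the target fraction is f = 1200/5826 ≈ 0.206.
Interpolate at f ≈ 0.206 with slerp weights a = sin((1−f)δ)/sin δ ≈ 0.982, b = sin(fδ)/sin δ ≈ 0.344.
p = a·p₁ + b·p₂ ≈ (-0.871, -0.185, -0.456); φ = arcsin(p_z) ≈ -27.13°, λ = atan2(p_y, p_x) ≈ -168.03°.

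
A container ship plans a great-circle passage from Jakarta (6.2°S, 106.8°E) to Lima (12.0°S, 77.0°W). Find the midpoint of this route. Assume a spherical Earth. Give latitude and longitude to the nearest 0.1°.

The haversine formula gives a central angle δ ≈ 2.817 rad (161.4°) between the endpoints.
Interpolate at f = 1/2 with slerp weights a = sin((1−f)δ)/sin δ ≈ 3.096, b = sin(fδ)/sin δ ≈ 3.096.
p = a·p₁ + b·p₂ ≈ (-0.208, -0.004, -0.978); φ = arcsin(p_z) ≈ -77.97°, λ = atan2(p_y, p_x) ≈ -178.84°.

≈ 78.0°S, 178.8°W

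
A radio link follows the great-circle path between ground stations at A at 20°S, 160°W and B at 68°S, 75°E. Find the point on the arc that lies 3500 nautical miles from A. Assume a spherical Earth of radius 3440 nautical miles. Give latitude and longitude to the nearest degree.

Write both endpoints as unit vectors p₁, p₂ with components (cos φ cos λ, cos φ sin λ, sin φ).
The central angle between the endpoints is δ = arccos(p₁·p₂) ≈ 1.455 rad (83.4°). The total great-circle distance is δ·R ≈ 1.455 × 3440 ≈ 5006 nmi, so the target fraction is f = 3500/5006 ≈ 0.699.
Interpolate at f ≈ 0.699 with slerp weights a = sin((1−f)δ)/sin δ ≈ 0.427, b = sin(fδ)/sin δ ≈ 0.856.
p = a·p₁ + b·p₂ ≈ (-0.294, 0.173, -0.940); φ = arcsin(p_z) ≈ -70.07°, λ = atan2(p_y, p_x) ≈ 149.56°.

≈ 70°S, 150°E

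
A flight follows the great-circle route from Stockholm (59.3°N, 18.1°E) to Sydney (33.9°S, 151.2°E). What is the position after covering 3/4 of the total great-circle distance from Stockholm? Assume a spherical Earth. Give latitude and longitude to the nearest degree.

Convert each endpoint to a unit vector on the sphere (x = cos φ cos λ, y = cos φ sin λ, z = sin φ).
The central angle between the endpoints is δ = arccos(p₁·p₂) ≈ 2.448 rad (140.3°).
Interpolate at f = 3/4 with slerp weights a = sin((1−f)δ)/sin δ ≈ 0.899, b = sin(fδ)/sin δ ≈ 1.510.
p = a·p₁ + b·p₂ ≈ (-0.662, 0.746, -0.069); φ = arcsin(p_z) ≈ -3.96°, λ = atan2(p_y, p_x) ≈ 131.57°.

≈ (4°S, 132°E)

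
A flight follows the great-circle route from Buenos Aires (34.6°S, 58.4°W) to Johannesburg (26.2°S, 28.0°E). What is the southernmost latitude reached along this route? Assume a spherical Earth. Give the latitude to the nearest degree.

The great circle lies in the plane with unit normal n̂ = (p₁ × p₂)/|p₁ × p₂|.
Here n̂_z ≈ +0.772; the vertex latitude is φ_max = arccos|n̂_z| ≈ 39.5°.
Check via Clairaut: cos φ_max = |cos φ₁| · sin C = cos(34.6°)·sin(110.3°) ≈ 0.772, again giving ≈ 39.5°.

≈ 39°S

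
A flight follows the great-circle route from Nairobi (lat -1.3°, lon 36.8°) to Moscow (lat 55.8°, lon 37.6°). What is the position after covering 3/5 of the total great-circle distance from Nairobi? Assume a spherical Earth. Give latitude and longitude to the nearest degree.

≈ lat 33°, lon 37°

Convert each endpoint to a unit vector on the sphere (x = cos φ cos λ, y = cos φ sin λ, z = sin φ).
The central angle between the endpoints is δ = arccos(p₁·p₂) ≈ 0.997 rad (57.1°).
Interpolate at f = 3/5 with slerp weights a = sin((1−f)δ)/sin δ ≈ 0.462, b = sin(fδ)/sin δ ≈ 0.670.
p = a·p₁ + b·p₂ ≈ (0.669, 0.507, 0.544); φ = arcsin(p_z) ≈ 32.96°, λ = atan2(p_y, p_x) ≈ 37.16°.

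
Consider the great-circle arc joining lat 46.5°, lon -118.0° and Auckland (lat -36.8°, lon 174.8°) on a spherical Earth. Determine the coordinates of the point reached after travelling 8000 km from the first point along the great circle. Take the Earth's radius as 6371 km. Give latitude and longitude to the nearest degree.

From cos δ = sin φ₁ sin φ₂ + cos φ₁ cos φ₂ cos Δλ, the central angle is δ ≈ 1.794 rad (102.8°). The total great-circle distance is δ·R ≈ 1.794 × 6371 ≈ 11427 km, so the target fraction is f = 8000/11427 ≈ 0.700.
Interpolate at f ≈ 0.700 with slerp weights a = sin((1−f)δ)/sin δ ≈ 0.525, b = sin(fδ)/sin δ ≈ 0.975.
p = a·p₁ + b·p₂ ≈ (-0.947, -0.249, -0.203); φ = arcsin(p_z) ≈ -11.71°, λ = atan2(p_y, p_x) ≈ -165.30°.

≈ lat -12°, lon -165°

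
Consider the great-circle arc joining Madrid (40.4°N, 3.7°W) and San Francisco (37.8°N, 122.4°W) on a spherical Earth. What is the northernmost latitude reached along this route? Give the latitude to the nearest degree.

≈ 58°N

The great circle lies in the plane with unit normal n̂ = (p₁ × p₂)/|p₁ × p₂|.
Here n̂_z ≈ -0.531; the vertex latitude is φ_max = arccos|n̂_z| ≈ 57.9°.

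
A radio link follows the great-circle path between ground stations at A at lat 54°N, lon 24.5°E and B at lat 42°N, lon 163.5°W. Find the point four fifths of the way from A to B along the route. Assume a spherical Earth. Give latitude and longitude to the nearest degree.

≈ lat 59°N, lon 166°W

Convert each endpoint to a unit vector on the sphere (x = cos φ cos λ, y = cos φ sin λ, z = sin φ).
The central angle between the endpoints is δ = arccos(p₁·p₂) ≈ 1.462 rad (83.8°).
Interpolate at f = 4/5 with slerp weights a = sin((1−f)δ)/sin δ ≈ 0.290, b = sin(fδ)/sin δ ≈ 0.926.
p = a·p₁ + b·p₂ ≈ (-0.505, -0.125, 0.854); φ = arcsin(p_z) ≈ 58.67°, λ = atan2(p_y, p_x) ≈ -166.11°.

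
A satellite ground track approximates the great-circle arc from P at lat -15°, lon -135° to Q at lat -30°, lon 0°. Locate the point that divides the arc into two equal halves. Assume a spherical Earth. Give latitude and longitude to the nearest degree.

Convert each endpoint to a unit vector on the sphere (x = cos φ cos λ, y = cos φ sin λ, z = sin φ).
The central angle between the endpoints is δ = arccos(p₁·p₂) ≈ 2.051 rad (117.5°).
Interpolate at f = 1/2 with slerp weights a = sin((1−f)δ)/sin δ ≈ 0.964, b = sin(fδ)/sin δ ≈ 0.964.
p = a·p₁ + b·p₂ ≈ (0.176, -0.659, -0.732); φ = arcsin(p_z) ≈ -47.02°, λ = atan2(p_y, p_x) ≈ -75.00°.

≈ lat -47°, lon -75°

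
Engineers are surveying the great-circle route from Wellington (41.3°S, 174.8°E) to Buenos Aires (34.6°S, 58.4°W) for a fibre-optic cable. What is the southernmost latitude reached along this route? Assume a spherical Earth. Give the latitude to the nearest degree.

≈ 60°S

The great circle lies in the plane with unit normal n̂ = (p₁ × p₂)/|p₁ × p₂|.
Here n̂_z ≈ +0.495; the vertex latitude is φ_max = arccos|n̂_z| ≈ 60.3°.
Check via Clairaut: cos φ_max = |cos φ₁| · sin C = cos(41.3°)·sin(138.8°) ≈ 0.495, again giving ≈ 60.3°.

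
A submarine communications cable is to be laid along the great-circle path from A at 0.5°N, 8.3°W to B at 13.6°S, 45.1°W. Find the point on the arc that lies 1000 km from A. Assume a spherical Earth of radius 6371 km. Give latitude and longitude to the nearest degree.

≈ 3°S, 17°W

Write both endpoints as unit vectors p₁, p₂ with components (cos φ cos λ, cos φ sin λ, sin φ).
The central angle between the endpoints is δ = arccos(p₁·p₂) ≈ 0.682 rad (39.1°). The total great-circle distance is δ·R ≈ 0.682 × 6371 ≈ 4346 km, so the target fraction is f = 1000/4346 ≈ 0.230.
Interpolate at f ≈ 0.230 with slerp weights a = sin((1−f)δ)/sin δ ≈ 0.795, b = sin(fδ)/sin δ ≈ 0.248.
p = a·p₁ + b·p₂ ≈ (0.957, -0.285, -0.051); φ = arcsin(p_z) ≈ -2.94°, λ = atan2(p_y, p_x) ≈ -16.61°.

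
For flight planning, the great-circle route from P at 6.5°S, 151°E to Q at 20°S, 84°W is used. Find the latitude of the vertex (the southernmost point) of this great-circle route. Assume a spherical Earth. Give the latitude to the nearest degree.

≈ 28°S

The great circle lies in the plane with unit normal n̂ = (p₁ × p₂)/|p₁ × p₂|.
Here n̂_z ≈ +0.881; the vertex latitude is φ_max = arccos|n̂_z| ≈ 28.2°.
Check via Clairaut: cos φ_max = |cos φ₁| · sin C = cos(6.5°)·sin(117.5°) ≈ 0.881, again giving ≈ 28.2°.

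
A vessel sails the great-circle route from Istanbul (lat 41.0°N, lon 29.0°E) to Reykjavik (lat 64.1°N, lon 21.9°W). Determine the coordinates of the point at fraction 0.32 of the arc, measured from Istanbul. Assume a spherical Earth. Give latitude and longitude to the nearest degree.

Write both endpoints as unit vectors p₁, p₂ with components (cos φ cos λ, cos φ sin λ, sin φ).
The central angle between the endpoints is δ = arccos(p₁·p₂) ≈ 0.647 rad (37.1°).
Interpolate at f = 0.32 with slerp weights a = sin((1−f)δ)/sin δ ≈ 0.707, b = sin(fδ)/sin δ ≈ 0.341.
p = a·p₁ + b·p₂ ≈ (0.605, 0.203, 0.770); φ = arcsin(p_z) ≈ 50.38°, λ = atan2(p_y, p_x) ≈ 18.56°.

≈ lat 50°N, lon 19°E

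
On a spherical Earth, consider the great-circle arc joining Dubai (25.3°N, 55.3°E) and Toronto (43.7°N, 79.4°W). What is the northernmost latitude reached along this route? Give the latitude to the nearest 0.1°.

≈ 61.9°N

The great circle lies in the plane with unit normal n̂ = (p₁ × p₂)/|p₁ × p₂|.
Here n̂_z ≈ -0.471; the vertex latitude is φ_max = arccos|n̂_z| ≈ 61.9°.
Check via Clairaut: cos φ_max = |cos φ₁| · sin C = cos(25.3°)·sin(31.4°) ≈ 0.471, again giving ≈ 61.9°.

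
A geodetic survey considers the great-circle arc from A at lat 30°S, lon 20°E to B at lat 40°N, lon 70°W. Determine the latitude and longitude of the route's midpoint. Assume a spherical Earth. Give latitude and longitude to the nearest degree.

The haversine formula gives a central angle δ ≈ 1.898 rad (108.7°) between the endpoints.
Interpolate at f = 1/2 with slerp weights a = sin((1−f)δ)/sin δ ≈ 0.858, b = sin(fδ)/sin δ ≈ 0.858.
p = a·p₁ + b·p₂ ≈ (0.923, -0.364, 0.123); φ = arcsin(p_z) ≈ 7.04°, λ = atan2(p_y, p_x) ≈ -21.49°.

≈ lat 7°N, lon 21°W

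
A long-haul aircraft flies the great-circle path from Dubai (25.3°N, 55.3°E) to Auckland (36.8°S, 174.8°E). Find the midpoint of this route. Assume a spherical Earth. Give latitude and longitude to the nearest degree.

≈ 11°S, 109°E

Write both endpoints as unit vectors p₁, p₂ with components (cos φ cos λ, cos φ sin λ, sin φ).
The central angle between the endpoints is δ = arccos(p₁·p₂) ≈ 2.230 rad (127.8°).
Interpolate at f = 1/2 with slerp weights a = sin((1−f)δ)/sin δ ≈ 1.136, b = sin(fδ)/sin δ ≈ 1.136.
p = a·p₁ + b·p₂ ≈ (-0.321, 0.927, -0.195); φ = arcsin(p_z) ≈ -11.24°, λ = atan2(p_y, p_x) ≈ 109.12°.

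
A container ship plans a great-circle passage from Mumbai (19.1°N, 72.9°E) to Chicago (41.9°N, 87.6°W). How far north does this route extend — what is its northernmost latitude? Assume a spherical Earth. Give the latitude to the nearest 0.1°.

≈ 74.8°N

The great circle lies in the plane with unit normal n̂ = (p₁ × p₂)/|p₁ × p₂|.
Here n̂_z ≈ -0.262; the vertex latitude is φ_max = arccos|n̂_z| ≈ 74.8°.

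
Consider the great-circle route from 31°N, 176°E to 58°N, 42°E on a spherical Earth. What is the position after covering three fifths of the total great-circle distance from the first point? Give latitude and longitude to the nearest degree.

≈ 70°N, 119°E

Write both endpoints as unit vectors p₁, p₂ with components (cos φ cos λ, cos φ sin λ, sin φ).
The central angle between the endpoints is δ = arccos(p₁·p₂) ≈ 1.449 rad (83.0°).
Interpolate at f = 3/5 with slerp weights a = sin((1−f)δ)/sin δ ≈ 0.552, b = sin(fδ)/sin δ ≈ 0.770.
p = a·p₁ + b·p₂ ≈ (-0.169, 0.306, 0.937); φ = arcsin(p_z) ≈ 69.55°, λ = atan2(p_y, p_x) ≈ 118.88°.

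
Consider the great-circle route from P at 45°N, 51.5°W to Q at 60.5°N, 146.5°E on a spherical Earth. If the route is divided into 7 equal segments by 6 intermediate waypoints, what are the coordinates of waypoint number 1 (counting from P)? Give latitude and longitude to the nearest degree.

The haversine formula gives a central angle δ ≈ 1.283 rad (73.5°) between the endpoints.
Interpolate at f = 1/7 with slerp weights a = sin((1−f)δ)/sin δ ≈ 0.929, b = sin(fδ)/sin δ ≈ 0.190.
p = a·p₁ + b·p₂ ≈ (0.331, -0.463, 0.822); φ = arcsin(p_z) ≈ 55.33°, λ = atan2(p_y, p_x) ≈ -54.41°.

≈ 55°N, 54°W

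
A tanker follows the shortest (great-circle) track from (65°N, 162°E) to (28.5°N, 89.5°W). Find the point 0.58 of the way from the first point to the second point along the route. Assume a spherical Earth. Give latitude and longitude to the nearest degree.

≈ (54°N, 111°W)

Write both endpoints as unit vectors p₁, p₂ with components (cos φ cos λ, cos φ sin λ, sin φ).
The central angle between the endpoints is δ = arccos(p₁·p₂) ≈ 1.251 rad (71.7°).
Interpolate at f = 0.58 with slerp weights a = sin((1−f)δ)/sin δ ≈ 0.528, b = sin(fδ)/sin δ ≈ 0.699.
p = a·p₁ + b·p₂ ≈ (-0.207, -0.545, 0.812); φ = arcsin(p_z) ≈ 54.32°, λ = atan2(p_y, p_x) ≈ -110.79°.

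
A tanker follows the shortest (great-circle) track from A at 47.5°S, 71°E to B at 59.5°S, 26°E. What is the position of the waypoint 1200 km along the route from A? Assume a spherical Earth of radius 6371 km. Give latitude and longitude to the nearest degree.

Write both endpoints as unit vectors p₁, p₂ with components (cos φ cos λ, cos φ sin λ, sin φ).
The central angle between the endpoints is δ = arccos(p₁·p₂) ≈ 0.500 rad (28.6°). The total great-circle distance is δ·R ≈ 0.500 × 6371 ≈ 3184 km, so the target fraction is f = 1200/3184 ≈ 0.377.
Interpolate at f ≈ 0.377 with slerp weights a = sin((1−f)δ)/sin δ ≈ 0.639, b = sin(fδ)/sin δ ≈ 0.391.
p = a·p₁ + b·p₂ ≈ (0.319, 0.495, -0.808); φ = arcsin(p_z) ≈ -53.91°, λ = atan2(p_y, p_x) ≈ 57.23°.

≈ 54°S, 57°E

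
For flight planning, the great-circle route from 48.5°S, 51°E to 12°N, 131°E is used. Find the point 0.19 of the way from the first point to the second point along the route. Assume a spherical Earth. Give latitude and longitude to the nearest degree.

The haversine formula gives a central angle δ ≈ 1.614 rad (92.5°) between the endpoints.
Interpolate at f = 0.19 with slerp weights a = sin((1−f)δ)/sin δ ≈ 0.966, b = sin(fδ)/sin δ ≈ 0.302.
p = a·p₁ + b·p₂ ≈ (0.209, 0.721, -0.661); φ = arcsin(p_z) ≈ -41.37°, λ = atan2(p_y, p_x) ≈ 73.82°.

≈ 41°S, 74°E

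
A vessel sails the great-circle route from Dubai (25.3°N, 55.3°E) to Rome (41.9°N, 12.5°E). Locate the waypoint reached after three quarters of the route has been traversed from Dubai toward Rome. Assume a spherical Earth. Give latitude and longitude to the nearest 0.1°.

≈ 39.3°N, 24.8°E

From cos δ = sin φ₁ sin φ₂ + cos φ₁ cos φ₂ cos Δλ, the central angle is δ ≈ 0.677 rad (38.8°).
Interpolate at f = 3/4 with slerp weights a = sin((1−f)δ)/sin δ ≈ 0.269, b = sin(fδ)/sin δ ≈ 0.776.
p = a·p₁ + b·p₂ ≈ (0.702, 0.325, 0.633); φ = arcsin(p_z) ≈ 39.29°, λ = atan2(p_y, p_x) ≈ 24.82°.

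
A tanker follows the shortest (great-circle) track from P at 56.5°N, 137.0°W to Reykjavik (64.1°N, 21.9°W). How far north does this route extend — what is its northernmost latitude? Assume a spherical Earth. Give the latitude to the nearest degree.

≈ 73°N

The great circle lies in the plane with unit normal n̂ = (p₁ × p₂)/|p₁ × p₂|.
Here n̂_z ≈ +0.287; the vertex latitude is φ_max = arccos|n̂_z| ≈ 73.3°.
Check via Clairaut: cos φ_max = |cos φ₁| · sin C = cos(56.5°)·sin(31.3°) ≈ 0.287, again giving ≈ 73.3°.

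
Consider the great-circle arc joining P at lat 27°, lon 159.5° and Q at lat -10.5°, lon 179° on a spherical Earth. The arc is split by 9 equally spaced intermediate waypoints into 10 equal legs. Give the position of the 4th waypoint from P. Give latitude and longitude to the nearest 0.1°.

≈ lat 12.1°, lon 167.8°

From cos δ = sin φ₁ sin φ₂ + cos φ₁ cos φ₂ cos Δλ, the central angle is δ ≈ 0.733 rad (42.0°).
Interpolate at f = 4/10 with slerp weights a = sin((1−f)δ)/sin δ ≈ 0.636, b = sin(fδ)/sin δ ≈ 0.432.
p = a·p₁ + b·p₂ ≈ (-0.956, 0.206, 0.210); φ = arcsin(p_z) ≈ 12.13°, λ = atan2(p_y, p_x) ≈ 167.84°.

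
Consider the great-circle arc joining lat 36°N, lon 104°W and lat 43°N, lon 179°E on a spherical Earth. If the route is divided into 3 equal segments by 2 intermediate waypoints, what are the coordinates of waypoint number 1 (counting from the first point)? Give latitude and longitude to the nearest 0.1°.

Convert each endpoint to a unit vector on the sphere (x = cos φ cos λ, y = cos φ sin λ, z = sin φ).
The central angle between the endpoints is δ = arccos(p₁·p₂) ≈ 1.008 rad (57.7°).
Interpolate at f = 1/3 with slerp weights a = sin((1−f)δ)/sin δ ≈ 0.736, b = sin(fδ)/sin δ ≈ 0.390.
p = a·p₁ + b·p₂ ≈ (-0.429, -0.573, 0.698); φ = arcsin(p_z) ≈ 44.30°, λ = atan2(p_y, p_x) ≈ -126.84°.

≈ lat 44.3°N, lon 126.8°W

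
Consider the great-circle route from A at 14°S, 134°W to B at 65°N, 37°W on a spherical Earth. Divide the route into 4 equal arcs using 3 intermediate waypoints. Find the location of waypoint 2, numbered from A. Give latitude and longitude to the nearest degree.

Write both endpoints as unit vectors p₁, p₂ with components (cos φ cos λ, cos φ sin λ, sin φ).
The central angle between the endpoints is δ = arccos(p₁·p₂) ≈ 1.843 rad (105.6°).
Interpolate at f = 2/4 with slerp weights a = sin((1−f)δ)/sin δ ≈ 0.827, b = sin(fδ)/sin δ ≈ 0.827.
p = a·p₁ + b·p₂ ≈ (-0.278, -0.788, 0.550); φ = arcsin(p_z) ≈ 33.34°, λ = atan2(p_y, p_x) ≈ -109.46°.

≈ 33°N, 109°W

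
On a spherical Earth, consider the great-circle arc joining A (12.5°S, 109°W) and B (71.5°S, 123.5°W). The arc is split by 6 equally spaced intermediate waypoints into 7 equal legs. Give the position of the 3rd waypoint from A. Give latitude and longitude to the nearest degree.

≈ (38°S, 112°W)

Write both endpoints as unit vectors p₁, p₂ with components (cos φ cos λ, cos φ sin λ, sin φ).
The central angle between the endpoints is δ = arccos(p₁·p₂) ≈ 1.041 rad (59.7°).
Interpolate at f = 3/7 with slerp weights a = sin((1−f)δ)/sin δ ≈ 0.649, b = sin(fδ)/sin δ ≈ 0.500.
p = a·p₁ + b·p₂ ≈ (-0.294, -0.732, -0.615); φ = arcsin(p_z) ≈ -37.94°, λ = atan2(p_y, p_x) ≈ -111.89°.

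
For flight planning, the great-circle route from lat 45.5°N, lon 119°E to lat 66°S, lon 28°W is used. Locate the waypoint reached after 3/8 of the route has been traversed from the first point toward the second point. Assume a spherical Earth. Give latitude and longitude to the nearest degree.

≈ lat 8°S, lon 95°E

From cos δ = sin φ₁ sin φ₂ + cos φ₁ cos φ₂ cos Δλ, the central angle is δ ≈ 2.670 rad (153.0°).
Interpolate at f = 3/8 with slerp weights a = sin((1−f)δ)/sin δ ≈ 2.189, b = sin(fδ)/sin δ ≈ 1.852.
p = a·p₁ + b·p₂ ≈ (-0.079, 0.988, -0.131); φ = arcsin(p_z) ≈ -7.51°, λ = atan2(p_y, p_x) ≈ 94.55°.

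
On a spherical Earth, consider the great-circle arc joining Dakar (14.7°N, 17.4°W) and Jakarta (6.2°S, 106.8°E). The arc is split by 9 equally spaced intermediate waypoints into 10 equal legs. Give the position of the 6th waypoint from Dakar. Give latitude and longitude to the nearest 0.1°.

Write both endpoints as unit vectors p₁, p₂ with components (cos φ cos λ, cos φ sin λ, sin φ).
The central angle between the endpoints is δ = arccos(p₁·p₂) ≈ 2.175 rad (124.6°).
Interpolate at f = 6/10 with slerp weights a = sin((1−f)δ)/sin δ ≈ 0.929, b = sin(fδ)/sin δ ≈ 1.172.
p = a·p₁ + b·p₂ ≈ (0.520, 0.847, 0.109); φ = arcsin(p_z) ≈ 6.26°, λ = atan2(p_y, p_x) ≈ 58.44°.

≈ 6.3°N, 58.4°E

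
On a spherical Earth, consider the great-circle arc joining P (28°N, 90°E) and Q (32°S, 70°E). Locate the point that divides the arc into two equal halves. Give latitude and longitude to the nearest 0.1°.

The haversine formula gives a central angle δ ≈ 1.099 rad (62.9°) between the endpoints.
Interpolate at f = 1/2 with slerp weights a = sin((1−f)δ)/sin δ ≈ 0.586, b = sin(fδ)/sin δ ≈ 0.586.
p = a·p₁ + b·p₂ ≈ (0.170, 0.985, -0.035); φ = arcsin(p_z) ≈ -2.03°, λ = atan2(p_y, p_x) ≈ 80.20°.

≈ (2.0°S, 80.2°E)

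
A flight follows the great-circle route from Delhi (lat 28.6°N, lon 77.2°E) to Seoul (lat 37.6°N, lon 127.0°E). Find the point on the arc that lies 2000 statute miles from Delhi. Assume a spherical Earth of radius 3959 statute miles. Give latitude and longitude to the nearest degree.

Convert each endpoint to a unit vector on the sphere (x = cos φ cos λ, y = cos φ sin λ, z = sin φ).
The central angle between the endpoints is δ = arccos(p₁·p₂) ≈ 0.736 rad (42.2°). The total great-circle distance is δ·R ≈ 0.736 × 3959 ≈ 2914 mi, so the target fraction is f = 2000/2914 ≈ 0.686.
Interpolate at f ≈ 0.686 with slerp weights a = sin((1−f)δ)/sin δ ≈ 0.341, b = sin(fδ)/sin δ ≈ 0.721.
p = a·p₁ + b·p₂ ≈ (-0.277, 0.748, 0.603); φ = arcsin(p_z) ≈ 37.08°, λ = atan2(p_y, p_x) ≈ 110.35°.

≈ lat 37°N, lon 110°E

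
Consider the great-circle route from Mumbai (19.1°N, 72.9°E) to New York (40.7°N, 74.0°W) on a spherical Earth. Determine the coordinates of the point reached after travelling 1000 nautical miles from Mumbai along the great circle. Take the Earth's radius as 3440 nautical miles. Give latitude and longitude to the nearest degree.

≈ 34°N, 64°E

Write both endpoints as unit vectors p₁, p₂ with components (cos φ cos λ, cos φ sin λ, sin φ).
The central angle between the endpoints is δ = arccos(p₁·p₂) ≈ 1.968 rad (112.8°). The total great-circle distance is δ·R ≈ 1.968 × 3440 ≈ 6770 nmi, so the target fraction is f = 1000/6770 ≈ 0.148.
Interpolate at f ≈ 0.148 with slerp weights a = sin((1−f)δ)/sin δ ≈ 1.078, b = sin(fδ)/sin δ ≈ 0.311.
p = a·p₁ + b·p₂ ≈ (0.365, 0.747, 0.556); φ = arcsin(p_z) ≈ 33.75°, λ = atan2(p_y, p_x) ≈ 64.00°.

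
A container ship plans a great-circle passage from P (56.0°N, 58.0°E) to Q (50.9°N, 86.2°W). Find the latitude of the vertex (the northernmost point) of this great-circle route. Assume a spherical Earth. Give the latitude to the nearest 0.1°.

The great circle lies in the plane with unit normal n̂ = (p₁ × p₂)/|p₁ × p₂|.
Here n̂_z ≈ -0.221; the vertex latitude is φ_max = arccos|n̂_z| ≈ 77.2°.
Check via Clairaut: cos φ_max = |cos φ₁| · sin C = cos(56.0°)·sin(23.3°) ≈ 0.221, again giving ≈ 77.2°.

≈ 77.2°N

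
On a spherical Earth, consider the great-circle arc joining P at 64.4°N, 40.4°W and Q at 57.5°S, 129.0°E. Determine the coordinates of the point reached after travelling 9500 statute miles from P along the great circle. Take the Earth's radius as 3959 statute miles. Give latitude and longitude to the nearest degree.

Write both endpoints as unit vectors p₁, p₂ with components (cos φ cos λ, cos φ sin λ, sin φ).
The central angle between the endpoints is δ = arccos(p₁·p₂) ≈ 2.992 rad (171.4°). The total great-circle distance is δ·R ≈ 2.992 × 3959 ≈ 11844 mi, so the target fraction is f = 9500/11844 ≈ 0.802.
Interpolate at f ≈ 0.802 with slerp weights a = sin((1−f)δ)/sin δ ≈ 3.739, b = sin(fδ)/sin δ ≈ 4.527.
p = a·p₁ + b·p₂ ≈ (-0.300, 0.843, -0.446); φ = arcsin(p_z) ≈ -26.48°, λ = atan2(p_y, p_x) ≈ 109.61°.

≈ 26°S, 110°E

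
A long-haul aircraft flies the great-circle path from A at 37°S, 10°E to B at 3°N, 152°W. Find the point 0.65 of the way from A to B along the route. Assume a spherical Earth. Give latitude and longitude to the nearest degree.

≈ 42°S, 128°W

Write both endpoints as unit vectors p₁, p₂ with components (cos φ cos λ, cos φ sin λ, sin φ).
The central angle between the endpoints is δ = arccos(p₁·p₂) ≈ 2.482 rad (142.2°).
Interpolate at f = 0.65 with slerp weights a = sin((1−f)δ)/sin δ ≈ 1.245, b = sin(fδ)/sin δ ≈ 1.630.
p = a·p₁ + b·p₂ ≈ (-0.458, -0.591, -0.664); φ = arcsin(p_z) ≈ -41.61°, λ = atan2(p_y, p_x) ≈ -127.73°.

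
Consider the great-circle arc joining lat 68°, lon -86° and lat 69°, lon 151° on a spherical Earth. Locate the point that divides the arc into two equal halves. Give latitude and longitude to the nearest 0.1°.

≈ lat 79.3°, lon -145.2°

From cos δ = sin φ₁ sin φ₂ + cos φ₁ cos φ₂ cos Δλ, the central angle is δ ≈ 0.656 rad (37.6°).
Interpolate at f = 1/2 with slerp weights a = sin((1−f)δ)/sin δ ≈ 0.528, b = sin(fδ)/sin δ ≈ 0.528.
p = a·p₁ + b·p₂ ≈ (-0.152, -0.106, 0.983); φ = arcsin(p_z) ≈ 79.35°, λ = atan2(p_y, p_x) ≈ -145.16°.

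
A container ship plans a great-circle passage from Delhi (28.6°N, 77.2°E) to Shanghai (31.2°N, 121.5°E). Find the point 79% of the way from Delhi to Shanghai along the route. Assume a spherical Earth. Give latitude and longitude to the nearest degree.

Write both endpoints as unit vectors p₁, p₂ with components (cos φ cos λ, cos φ sin λ, sin φ).
The central angle between the endpoints is δ = arccos(p₁·p₂) ≈ 0.667 rad (38.2°).
Interpolate at f = 0.79 with slerp weights a = sin((1−f)δ)/sin δ ≈ 0.226, b = sin(fδ)/sin δ ≈ 0.813.
p = a·p₁ + b·p₂ ≈ (-0.319, 0.786, 0.529); φ = arcsin(p_z) ≈ 31.95°, λ = atan2(p_y, p_x) ≈ 112.11°.

≈ 32°N, 112°E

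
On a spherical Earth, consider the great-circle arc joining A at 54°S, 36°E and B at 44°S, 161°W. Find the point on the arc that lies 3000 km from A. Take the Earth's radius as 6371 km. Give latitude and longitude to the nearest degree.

Write both endpoints as unit vectors p₁, p₂ with components (cos φ cos λ, cos φ sin λ, sin φ).
The central angle between the endpoints is δ = arccos(p₁·p₂) ≈ 1.412 rad (80.9°). The total great-circle distance is δ·R ≈ 1.412 × 6371 ≈ 8999 km, so the target fraction is f = 3000/8999 ≈ 0.333.
Interpolate at f ≈ 0.333 with slerp weights a = sin((1−f)δ)/sin δ ≈ 0.819, b = sin(fδ)/sin δ ≈ 0.459.
p = a·p₁ + b·p₂ ≈ (0.077, 0.175, -0.982); φ = arcsin(p_z) ≈ -78.97°, λ = atan2(p_y, p_x) ≈ 66.32°.

≈ 79°S, 66°E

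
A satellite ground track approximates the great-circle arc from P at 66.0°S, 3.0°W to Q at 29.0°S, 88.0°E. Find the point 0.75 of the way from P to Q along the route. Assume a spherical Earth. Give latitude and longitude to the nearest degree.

Convert each endpoint to a unit vector on the sphere (x = cos φ cos λ, y = cos φ sin λ, z = sin φ).
The central angle between the endpoints is δ = arccos(p₁·p₂) ≈ 1.119 rad (64.1°).
Interpolate at f = 0.75 with slerp weights a = sin((1−f)δ)/sin δ ≈ 0.307, b = sin(fδ)/sin δ ≈ 0.827.
p = a·p₁ + b·p₂ ≈ (0.150, 0.716, -0.681); φ = arcsin(p_z) ≈ -42.95°, λ = atan2(p_y, p_x) ≈ 78.18°.

≈ 43°S, 78°E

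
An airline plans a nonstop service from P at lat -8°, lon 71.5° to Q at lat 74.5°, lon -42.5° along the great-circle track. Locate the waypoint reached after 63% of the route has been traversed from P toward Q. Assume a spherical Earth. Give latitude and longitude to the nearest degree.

Write both endpoints as unit vectors p₁, p₂ with components (cos φ cos λ, cos φ sin λ, sin φ).
The central angle between the endpoints is δ = arccos(p₁·p₂) ≈ 1.815 rad (104.0°).
Interpolate at f = 0.63 with slerp weights a = sin((1−f)δ)/sin δ ≈ 0.641, b = sin(fδ)/sin δ ≈ 0.938.
p = a·p₁ + b·p₂ ≈ (0.386, 0.433, 0.815); φ = arcsin(p_z) ≈ 54.54°, λ = atan2(p_y, p_x) ≈ 48.25°.

≈ lat 55°, lon 48°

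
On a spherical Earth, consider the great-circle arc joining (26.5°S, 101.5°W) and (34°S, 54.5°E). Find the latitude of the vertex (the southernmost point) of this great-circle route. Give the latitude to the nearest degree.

The great circle lies in the plane with unit normal n̂ = (p₁ × p₂)/|p₁ × p₂|.
Here n̂_z ≈ +0.334; the vertex latitude is φ_max = arccos|n̂_z| ≈ 70.5°.

≈ 70°S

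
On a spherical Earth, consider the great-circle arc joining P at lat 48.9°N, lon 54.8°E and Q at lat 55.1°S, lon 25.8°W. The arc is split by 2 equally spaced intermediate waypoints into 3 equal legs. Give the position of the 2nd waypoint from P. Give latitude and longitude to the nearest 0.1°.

Write both endpoints as unit vectors p₁, p₂ with components (cos φ cos λ, cos φ sin λ, sin φ).
The central angle between the endpoints is δ = arccos(p₁·p₂) ≈ 2.161 rad (123.8°).
Interpolate at f = 2/3 with slerp weights a = sin((1−f)δ)/sin δ ≈ 0.794, b = sin(fδ)/sin δ ≈ 1.194.
p = a·p₁ + b·p₂ ≈ (0.916, 0.129, -0.381); φ = arcsin(p_z) ≈ -22.37°, λ = atan2(p_y, p_x) ≈ 8.04°.

≈ lat 22.4°S, lon 8.0°E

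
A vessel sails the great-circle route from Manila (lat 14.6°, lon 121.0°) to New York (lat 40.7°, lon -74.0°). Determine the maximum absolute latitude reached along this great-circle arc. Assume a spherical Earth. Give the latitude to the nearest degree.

≈ 77°

The great circle lies in the plane with unit normal n̂ = (p₁ × p₂)/|p₁ × p₂|.
Here n̂_z ≈ +0.226; the vertex latitude is φ_max = arccos|n̂_z| ≈ 76.9°.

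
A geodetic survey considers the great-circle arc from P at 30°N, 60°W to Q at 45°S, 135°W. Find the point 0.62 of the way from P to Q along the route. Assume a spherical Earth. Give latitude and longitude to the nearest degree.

≈ 19°S, 101°W

Write both endpoints as unit vectors p₁, p₂ with components (cos φ cos λ, cos φ sin λ, sin φ).
The central angle between the endpoints is δ = arccos(p₁·p₂) ≈ 1.767 rad (101.2°).
Interpolate at f = 0.62 with slerp weights a = sin((1−f)δ)/sin δ ≈ 0.634, b = sin(fδ)/sin δ ≈ 0.907.
p = a·p₁ + b·p₂ ≈ (-0.179, -0.929, -0.324); φ = arcsin(p_z) ≈ -18.90°, λ = atan2(p_y, p_x) ≈ -100.88°.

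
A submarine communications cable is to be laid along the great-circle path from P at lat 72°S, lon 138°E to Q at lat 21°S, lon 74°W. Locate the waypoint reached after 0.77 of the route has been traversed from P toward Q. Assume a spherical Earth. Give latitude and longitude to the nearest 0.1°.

≈ lat 40.1°S, lon 78.1°W

Write both endpoints as unit vectors p₁, p₂ with components (cos φ cos λ, cos φ sin λ, sin φ).
The central angle between the endpoints is δ = arccos(p₁·p₂) ≈ 1.474 rad (84.5°).
Interpolate at f = 0.77 with slerp weights a = sin((1−f)δ)/sin δ ≈ 0.334, b = sin(fδ)/sin δ ≈ 0.911.
p = a·p₁ + b·p₂ ≈ (0.158, -0.748, -0.644); φ = arcsin(p_z) ≈ -40.11°, λ = atan2(p_y, p_x) ≈ -78.10°.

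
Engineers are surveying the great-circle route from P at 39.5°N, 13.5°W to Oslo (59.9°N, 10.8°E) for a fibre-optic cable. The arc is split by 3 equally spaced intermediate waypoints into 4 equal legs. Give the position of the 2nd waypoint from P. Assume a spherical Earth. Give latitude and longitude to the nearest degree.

≈ 50°N, 4°W

The haversine formula gives a central angle δ ≈ 0.444 rad (25.4°) between the endpoints.
Interpolate at f = 2/4 with slerp weights a = sin((1−f)δ)/sin δ ≈ 0.513, b = sin(fδ)/sin δ ≈ 0.513.
p = a·p₁ + b·p₂ ≈ (0.637, -0.044, 0.770); φ = arcsin(p_z) ≈ 50.31°, λ = atan2(p_y, p_x) ≈ -3.97°.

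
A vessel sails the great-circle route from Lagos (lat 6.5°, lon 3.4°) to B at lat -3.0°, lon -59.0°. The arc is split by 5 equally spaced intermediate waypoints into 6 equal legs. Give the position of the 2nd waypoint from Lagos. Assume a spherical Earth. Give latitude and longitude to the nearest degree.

Convert each endpoint to a unit vector on the sphere (x = cos φ cos λ, y = cos φ sin λ, z = sin φ).
The central angle between the endpoints is δ = arccos(p₁·p₂) ≈ 1.100 rad (63.0°).
Interpolate at f = 2/6 with slerp weights a = sin((1−f)δ)/sin δ ≈ 0.751, b = sin(fδ)/sin δ ≈ 0.402.
p = a·p₁ + b·p₂ ≈ (0.952, -0.300, 0.064); φ = arcsin(p_z) ≈ 3.67°, λ = atan2(p_y, p_x) ≈ -17.50°.

≈ lat 4°, lon -17°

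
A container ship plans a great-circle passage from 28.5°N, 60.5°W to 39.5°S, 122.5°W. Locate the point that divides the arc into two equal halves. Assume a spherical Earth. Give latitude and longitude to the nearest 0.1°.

≈ 6.4°S, 89.3°W

Write both endpoints as unit vectors p₁, p₂ with components (cos φ cos λ, cos φ sin λ, sin φ).
The central angle between the endpoints is δ = arccos(p₁·p₂) ≈ 1.556 rad (89.1°).
Interpolate at f = 1/2 with slerp weights a = sin((1−f)δ)/sin δ ≈ 0.702, b = sin(fδ)/sin δ ≈ 0.702.
p = a·p₁ + b·p₂ ≈ (0.013, -0.994, -0.112); φ = arcsin(p_z) ≈ -6.40°, λ = atan2(p_y, p_x) ≈ -89.27°.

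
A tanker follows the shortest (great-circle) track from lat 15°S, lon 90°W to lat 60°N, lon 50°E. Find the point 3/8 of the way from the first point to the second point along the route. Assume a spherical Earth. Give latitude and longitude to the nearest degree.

≈ lat 28°N, lon 70°W

Write both endpoints as unit vectors p₁, p₂ with components (cos φ cos λ, cos φ sin λ, sin φ).
The central angle between the endpoints is δ = arccos(p₁·p₂) ≈ 2.207 rad (126.4°).
Interpolate at f = 3/8 with slerp weights a = sin((1−f)δ)/sin δ ≈ 1.220, b = sin(fδ)/sin δ ≈ 0.915.
p = a·p₁ + b·p₂ ≈ (0.294, -0.828, 0.477); φ = arcsin(p_z) ≈ 28.48°, λ = atan2(p_y, p_x) ≈ -70.45°.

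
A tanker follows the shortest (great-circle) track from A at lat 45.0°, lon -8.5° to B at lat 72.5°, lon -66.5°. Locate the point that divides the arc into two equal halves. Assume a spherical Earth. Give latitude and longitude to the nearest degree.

Convert each endpoint to a unit vector on the sphere (x = cos φ cos λ, y = cos φ sin λ, z = sin φ).
The central angle between the endpoints is δ = arccos(p₁·p₂) ≈ 0.665 rad (38.1°).
Interpolate at f = 1/2 with slerp weights a = sin((1−f)δ)/sin δ ≈ 0.529, b = sin(fδ)/sin δ ≈ 0.529.
p = a·p₁ + b·p₂ ≈ (0.433, -0.201, 0.878); φ = arcsin(p_z) ≈ 61.46°, λ = atan2(p_y, p_x) ≈ -24.90°.

≈ lat 61°, lon -25°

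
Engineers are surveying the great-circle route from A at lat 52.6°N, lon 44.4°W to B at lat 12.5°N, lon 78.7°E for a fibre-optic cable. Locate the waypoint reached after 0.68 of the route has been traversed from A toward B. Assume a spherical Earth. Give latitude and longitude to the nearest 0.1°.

Convert each endpoint to a unit vector on the sphere (x = cos φ cos λ, y = cos φ sin λ, z = sin φ).
The central angle between the endpoints is δ = arccos(p₁·p₂) ≈ 1.723 rad (98.7°).
Interpolate at f = 0.68 with slerp weights a = sin((1−f)δ)/sin δ ≈ 0.530, b = sin(fδ)/sin δ ≈ 0.932.
p = a·p₁ + b·p₂ ≈ (0.408, 0.667, 0.623); φ = arcsin(p_z) ≈ 38.53°, λ = atan2(p_y, p_x) ≈ 58.53°.

≈ lat 38.5°N, lon 58.5°E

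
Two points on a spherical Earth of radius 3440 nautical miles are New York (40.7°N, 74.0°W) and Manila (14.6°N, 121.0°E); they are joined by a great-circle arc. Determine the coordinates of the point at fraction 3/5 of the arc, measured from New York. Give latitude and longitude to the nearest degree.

≈ 61°N, 143°E

Convert each endpoint to a unit vector on the sphere (x = cos φ cos λ, y = cos φ sin λ, z = sin φ).
The central angle between the endpoints is δ = arccos(p₁·p₂) ≈ 2.146 rad (123.0°).
Interpolate at f = 3/5 with slerp weights a = sin((1−f)δ)/sin δ ≈ 0.902, b = sin(fδ)/sin δ ≈ 1.145.
p = a·p₁ + b·p₂ ≈ (-0.382, 0.292, 0.877); φ = arcsin(p_z) ≈ 61.27°, λ = atan2(p_y, p_x) ≈ 142.61°.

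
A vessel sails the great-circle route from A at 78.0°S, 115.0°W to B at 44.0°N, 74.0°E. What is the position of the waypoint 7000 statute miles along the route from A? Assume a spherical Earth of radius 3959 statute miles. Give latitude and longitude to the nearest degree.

≈ 0°N, 76°E

From cos δ = sin φ₁ sin φ₂ + cos φ₁ cos φ₂ cos Δλ, the central angle is δ ≈ 2.545 rad (145.8°). The total great-circle distance is δ·R ≈ 2.545 × 3959 ≈ 10075 mi, so the target fraction is f = 7000/10075 ≈ 0.695.
Interpolate at f ≈ 0.695 with slerp weights a = sin((1−f)δ)/sin δ ≈ 1.247, b = sin(fδ)/sin δ ≈ 1.745.
p = a·p₁ + b·p₂ ≈ (0.236, 0.972, -0.008); φ = arcsin(p_z) ≈ -0.46°, λ = atan2(p_y, p_x) ≈ 76.33°.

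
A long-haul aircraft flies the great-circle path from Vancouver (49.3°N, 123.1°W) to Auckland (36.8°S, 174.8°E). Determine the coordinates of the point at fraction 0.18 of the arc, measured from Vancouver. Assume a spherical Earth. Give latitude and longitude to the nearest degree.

Convert each endpoint to a unit vector on the sphere (x = cos φ cos λ, y = cos φ sin λ, z = sin φ).
The central angle between the endpoints is δ = arccos(p₁·p₂) ≈ 1.782 rad (102.1°).
Interpolate at f = 0.18 with slerp weights a = sin((1−f)δ)/sin δ ≈ 1.017, b = sin(fδ)/sin δ ≈ 0.322.
p = a·p₁ + b·p₂ ≈ (-0.619, -0.532, 0.578); φ = arcsin(p_z) ≈ 35.28°, λ = atan2(p_y, p_x) ≈ -139.33°.

≈ 35°N, 139°W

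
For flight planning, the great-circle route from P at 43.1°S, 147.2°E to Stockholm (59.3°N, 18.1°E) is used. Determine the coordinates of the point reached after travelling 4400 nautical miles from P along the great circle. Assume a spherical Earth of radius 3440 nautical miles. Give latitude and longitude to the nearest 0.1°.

Convert each endpoint to a unit vector on the sphere (x = cos φ cos λ, y = cos φ sin λ, z = sin φ).
The central angle between the endpoints is δ = arccos(p₁·p₂) ≈ 2.537 rad (145.3°). The total great-circle distance is δ·R ≈ 2.537 × 3440 ≈ 8727 nmi, so the target fraction is f = 4400/8727 ≈ 0.504.
Interpolate at f ≈ 0.504 with slerp weights a = sin((1−f)δ)/sin δ ≈ 1.673, b = sin(fδ)/sin δ ≈ 1.684.
p = a·p₁ + b·p₂ ≈ (-0.210, 0.929, 0.305); φ = arcsin(p_z) ≈ 17.76°, λ = atan2(p_y, p_x) ≈ 102.71°.

≈ 17.8°N, 102.7°E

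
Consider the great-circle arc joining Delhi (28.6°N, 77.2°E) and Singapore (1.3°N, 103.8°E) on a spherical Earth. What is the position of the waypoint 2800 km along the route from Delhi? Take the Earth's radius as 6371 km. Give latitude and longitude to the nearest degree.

≈ 10°N, 96°E

Convert each endpoint to a unit vector on the sphere (x = cos φ cos λ, y = cos φ sin λ, z = sin φ).
The central angle between the endpoints is δ = arccos(p₁·p₂) ≈ 0.651 rad (37.3°). The total great-circle distance is δ·R ≈ 0.651 × 6371 ≈ 4145 km, so the target fraction is f = 2800/4145 ≈ 0.675.
Interpolate at f ≈ 0.675 with slerp weights a = sin((1−f)δ)/sin δ ≈ 0.346, b = sin(fδ)/sin δ ≈ 0.702.
p = a·p₁ + b·p₂ ≈ (-0.100, 0.978, 0.182); φ = arcsin(p_z) ≈ 10.46°, λ = atan2(p_y, p_x) ≈ 95.85°.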